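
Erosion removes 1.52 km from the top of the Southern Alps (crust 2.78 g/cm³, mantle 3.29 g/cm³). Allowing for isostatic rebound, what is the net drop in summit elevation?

0.236 km

Rebound u = e ρ_c/ρ_m = 1.52 km × 2.78/3.29 = 1.284 km.
Net surface drop = e − u = 1.52 km − 1.284 km = e (ρ_m − ρ_c)/ρ_m = 0.236 km.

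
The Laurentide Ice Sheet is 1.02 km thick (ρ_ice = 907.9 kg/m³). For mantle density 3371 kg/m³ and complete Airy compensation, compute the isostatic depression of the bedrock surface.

0.275 km

Equating mass per unit area of the two columns: the ice load ρ_ice t is balanced by mantle displaced below, ρ_m s.
s = t ρ_ice / ρ_m = 1.02 km × 907.9/3371 = 0.275 km.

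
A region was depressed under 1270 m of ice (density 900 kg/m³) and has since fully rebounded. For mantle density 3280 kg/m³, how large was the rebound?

348 m

Removing the load lets mantle flow back in; uplift u satisfies ρ_ice t = ρ_m u.
u = t ρ_ice/ρ_m = 1270 m × 900/3280 = 348 m.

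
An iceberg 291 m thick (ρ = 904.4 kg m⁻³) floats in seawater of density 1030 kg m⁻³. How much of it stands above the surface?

Floating equilibrium: submerged depth d = t ρ_obj/ρ_fluid = 291 m × 904.4/1030 = 255.5 m.
Freeboard = t − d = 291 m − 255.5 m = 35.5 m.

35.5 m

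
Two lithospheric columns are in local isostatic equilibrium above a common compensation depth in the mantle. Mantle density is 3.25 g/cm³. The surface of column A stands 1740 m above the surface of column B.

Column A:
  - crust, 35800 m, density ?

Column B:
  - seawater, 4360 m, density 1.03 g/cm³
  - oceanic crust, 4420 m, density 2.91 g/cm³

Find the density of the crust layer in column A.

2.78 g/cm³

Take the compensation level at the base of the deeper column (depth z_c below the surface of column A) and equate Σ ρ_i t_i down to z_c; mantle fills any gap and the z_c terms cancel.
Column A: 35800×ρ + (z_c − 35800)×3.25
Column B: 1740×0 + 4360×1.03 + 4420×2.91 + (z_c − 1740 − 8780)×3.25
The z_c×3.25 term appears on both sides and cancels. Collect the known terms of each column as K = Σ(ρt)_known − 3.25 × (depth of known layers): K_A = 0 − 3.25×35800 = −116350; K_B = 17353 − 3.25×(1740 + 8780) = −16837.
Balance: K_A + 35800×ρ = K_B, so ρ = (K_B − K_A)/35800 = 99513/35800 = 2.78 g/cm³.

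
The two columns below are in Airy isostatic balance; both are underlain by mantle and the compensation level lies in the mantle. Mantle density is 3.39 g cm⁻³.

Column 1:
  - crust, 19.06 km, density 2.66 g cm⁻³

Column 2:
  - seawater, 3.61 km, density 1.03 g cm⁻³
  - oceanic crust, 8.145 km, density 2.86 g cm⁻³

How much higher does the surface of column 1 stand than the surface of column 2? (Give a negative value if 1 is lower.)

0.318 km

For any compensation level in the mantle, the mantle terms cancel and isostasy reduces to e = (Σt_1 − Σt_2) − (Σ(ρt)_1 − Σ(ρt)_2) / ρ_m.
Σt_1 = 19.06 km; Σt_2 = 11.755 km; Σ(ρt)_1 = 50.6996; Σ(ρt)_2 = 27.013 (in km·g cm⁻³).
e = (19.06 − 11.755) − (50.6996 − 27.013) / 3.39 = 0.318 km.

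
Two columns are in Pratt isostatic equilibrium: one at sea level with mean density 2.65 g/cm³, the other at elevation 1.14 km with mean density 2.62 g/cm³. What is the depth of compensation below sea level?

ρ_ref D = ρ (D + h) → D (ρ_ref − ρ) = ρ h.
D = ρ h/(ρ_ref − ρ) = 2.62 × 1.14 km/(2.65 − 2.62) = 99.6 km.

99.6 km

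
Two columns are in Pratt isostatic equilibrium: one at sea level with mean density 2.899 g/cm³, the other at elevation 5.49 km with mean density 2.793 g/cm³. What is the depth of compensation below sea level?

145 km

ρ_ref D = ρ (D + h) → D (ρ_ref − ρ) = ρ h.
D = ρ h/(ρ_ref − ρ) = 2.793 × 5.49 km/(2.899 − 2.793) = 145 km.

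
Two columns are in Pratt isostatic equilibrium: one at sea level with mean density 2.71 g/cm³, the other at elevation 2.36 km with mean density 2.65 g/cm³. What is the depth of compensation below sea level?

104 km

ρ_ref D = ρ (D + h) → D (ρ_ref − ρ) = ρ h.
D = ρ h/(ρ_ref − ρ) = 2.65 × 2.36 km/(2.71 − 2.65) = 104 km.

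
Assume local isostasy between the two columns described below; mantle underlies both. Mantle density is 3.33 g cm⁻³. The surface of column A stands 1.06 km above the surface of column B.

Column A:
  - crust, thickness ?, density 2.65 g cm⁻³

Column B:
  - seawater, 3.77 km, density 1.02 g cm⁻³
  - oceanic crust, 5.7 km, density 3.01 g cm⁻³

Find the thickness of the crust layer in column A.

Take the compensation level at the base of the deeper column (depth z_c below the surface of column A) and equate Σ ρ_i t_i down to z_c; mantle fills any gap and the z_c terms cancel.
Column A: x×2.65 + (z_c − 0 − x)×3.33
Column B: 1.06×0 + 3.77×1.02 + 5.7×3.01 + (z_c − 1.06 − 9.47)×3.33
The z_c×3.33 term appears on both sides and cancels. Collect the known terms of each column as K = Σ(ρt)_known − 3.33 × (depth of known layers): K_A = 0 − 3.33×0 = 0; K_B = 21.0024 − 3.33×(1.06 + 9.47) = −14.0625.
Balance: K_A − x×(3.33 − 2.65) = K_B, so x = (K_A − K_B)/(3.33 − 2.65) = 14.0625/0.68 = 20.7 km.

20.7 km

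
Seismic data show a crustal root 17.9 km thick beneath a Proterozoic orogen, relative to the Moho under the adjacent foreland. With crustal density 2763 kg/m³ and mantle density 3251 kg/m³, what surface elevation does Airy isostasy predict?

3.16 km

Equating mass per unit area of the two columns: ρ_c h = (ρ_m − ρ_c) r.
h = r (ρ_m − ρ_c) / ρ_c = 17.9 km × (3251 − 2763) / 2763 = 3.16 km.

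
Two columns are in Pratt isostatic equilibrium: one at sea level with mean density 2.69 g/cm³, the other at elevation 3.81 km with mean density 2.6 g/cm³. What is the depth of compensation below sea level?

110 km

ρ_ref D = ρ (D + h) → D (ρ_ref − ρ) = ρ h.
D = ρ h/(ρ_ref − ρ) = 2.6 × 3.81 km/(2.69 − 2.6) = 110 km.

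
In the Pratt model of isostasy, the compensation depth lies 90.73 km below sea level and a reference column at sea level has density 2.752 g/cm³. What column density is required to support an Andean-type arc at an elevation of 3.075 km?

Pratt balance: ρ_ref D = ρ (D + h).
ρ = ρ_ref D/(D + h) = 2.752 × 90.73 km/(90.73 km + 3.075 km) = 2.66 g/cm³.

2.66 g/cm³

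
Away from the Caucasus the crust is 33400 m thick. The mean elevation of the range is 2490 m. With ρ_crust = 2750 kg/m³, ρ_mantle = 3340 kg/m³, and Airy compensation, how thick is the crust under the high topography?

Root depth r = h ρ_c / (ρ_m − ρ_c) = 2490 m × 2750 / 590 = 11610 m.
Total thickness = T + h + r = 33400 m + 2490 m + 11610 m = 47500 m.

47500 m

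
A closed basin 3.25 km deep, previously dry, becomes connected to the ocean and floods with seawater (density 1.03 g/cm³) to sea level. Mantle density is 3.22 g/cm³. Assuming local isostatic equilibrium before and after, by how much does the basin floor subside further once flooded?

After flooding the water column is d + s deep. Its weight must equal the weight of mantle displaced by the extra subsidence s: (d + s) ρ_w = s ρ_m.
s = d ρ_w / (ρ_m − ρ_w) = 3.25 km × 1.03/(3.22 − 1.03) = 1.53 km.

1.53 km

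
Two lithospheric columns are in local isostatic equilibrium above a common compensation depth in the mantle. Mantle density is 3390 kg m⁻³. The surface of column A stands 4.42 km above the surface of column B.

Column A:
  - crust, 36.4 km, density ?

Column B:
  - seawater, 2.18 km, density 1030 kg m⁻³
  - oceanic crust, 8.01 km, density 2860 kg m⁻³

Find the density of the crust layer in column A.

2720 kg m⁻³

Take the compensation level at the base of the deeper column (depth z_c below the surface of column A) and equate Σ ρ_i t_i down to z_c; mantle fills any gap and the z_c terms cancel.
Column A: 36.4×ρ + (z_c − 36.4)×3390
Column B: 4.42×0 + 2.18×1030 + 8.01×2860 + (z_c − 4.42 − 10.19)×3390
The z_c×3390 term appears on both sides and cancels. Collect the known terms of each column as K = Σ(ρt)_known − 3390 × (depth of known layers): K_A = 0 − 3390×36.4 = −123396; K_B = 25154 − 3390×(4.42 + 10.19) = −24373.9.
Balance: K_A + 36.4×ρ = K_B, so ρ = (K_B − K_A)/36.4 = 99022.1/36.4 = 2720 kg m⁻³.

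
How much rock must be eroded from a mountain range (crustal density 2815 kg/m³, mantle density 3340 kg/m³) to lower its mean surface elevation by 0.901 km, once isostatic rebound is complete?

5.73 km

Net drop Δ = e − u = e − e ρ_c/ρ_m = e (ρ_m − ρ_c)/ρ_m.
e = Δ ρ_m/(ρ_m − ρ_c) = 0.901 km × 3340/525 = 5.73 km.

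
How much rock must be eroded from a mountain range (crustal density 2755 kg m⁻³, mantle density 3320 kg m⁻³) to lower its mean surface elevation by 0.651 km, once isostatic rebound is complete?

Net drop Δ = e − u = e − e ρ_c/ρ_m = e (ρ_m − ρ_c)/ρ_m.
e = Δ ρ_m/(ρ_m − ρ_c) = 0.651 km × 3320/565 = 3.83 km.

3.83 km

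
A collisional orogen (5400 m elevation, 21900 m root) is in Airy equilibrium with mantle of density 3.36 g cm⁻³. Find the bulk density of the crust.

2.7 g cm⁻³

ρ_c h = (ρ_m − ρ_c) r → ρ_c (h + r) = ρ_m r → ρ_c = ρ_m r / (h + r).
ρ_c = 3.36 × 21900 m / (5400 m + 21900 m) = 2.7 g cm⁻³.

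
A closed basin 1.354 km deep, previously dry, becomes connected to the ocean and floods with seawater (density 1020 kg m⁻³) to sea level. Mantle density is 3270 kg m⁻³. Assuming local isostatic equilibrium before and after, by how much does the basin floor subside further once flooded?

0.614 km

After flooding the water column is d + s deep. Its weight must equal the weight of mantle displaced by the extra subsidence s: (d + s) ρ_w = s ρ_m.
s = d ρ_w / (ρ_m − ρ_w) = 1.354 km × 1020/(3270 − 1020) = 0.614 km.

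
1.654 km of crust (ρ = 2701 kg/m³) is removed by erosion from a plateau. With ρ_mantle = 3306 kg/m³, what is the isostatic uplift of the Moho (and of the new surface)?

1.35 km

Unloading: uplift u = e ρ_c/ρ_m = 1.654 km × 2701/3306 = 1.35 km.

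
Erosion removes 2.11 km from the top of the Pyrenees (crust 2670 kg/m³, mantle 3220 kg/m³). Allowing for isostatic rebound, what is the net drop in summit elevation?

Rebound u = e ρ_c/ρ_m = 2.11 km × 2670/3220 = 1.75 km.
Net surface drop = e − u = 2.11 km − 1.75 km = e (ρ_m − ρ_c)/ρ_m = 0.36 km.

0.36 km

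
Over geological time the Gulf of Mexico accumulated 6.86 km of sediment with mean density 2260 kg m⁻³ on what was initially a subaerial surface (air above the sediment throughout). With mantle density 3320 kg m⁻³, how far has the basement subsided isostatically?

4.67 km

Subaerial load: s = t ρ_sed / ρ_m = 6.86 km × 2260/3320 = 4.67 km.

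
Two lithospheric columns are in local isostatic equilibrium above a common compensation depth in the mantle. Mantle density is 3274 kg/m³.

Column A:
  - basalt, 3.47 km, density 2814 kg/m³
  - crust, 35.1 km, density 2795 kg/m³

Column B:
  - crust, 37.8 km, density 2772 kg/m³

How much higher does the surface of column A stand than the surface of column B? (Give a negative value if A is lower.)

−0.173 km

For any compensation level in the mantle, the mantle terms cancel and isostasy reduces to e = (Σt_A − Σt_B) − (Σ(ρt)_A − Σ(ρt)_B) / ρ_m.
Σt_A = 38.57 km; Σt_B = 37.8 km; Σ(ρt)_A = 107869.08; Σ(ρt)_B = 104781.6 (in km·kg/m³).
e = (38.57 − 37.8) − (107869.08 − 104781.6) / 3274 = −0.173 km.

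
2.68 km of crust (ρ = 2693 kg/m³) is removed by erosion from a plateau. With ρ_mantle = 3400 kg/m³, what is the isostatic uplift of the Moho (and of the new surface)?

2.12 km

Unloading: uplift u = e ρ_c/ρ_m = 2.68 km × 2693/3400 = 2.12 km.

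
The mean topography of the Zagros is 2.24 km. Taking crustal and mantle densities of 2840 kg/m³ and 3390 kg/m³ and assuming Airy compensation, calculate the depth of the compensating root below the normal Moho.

11.6 km

Equating mass per unit area of the two columns: the weight of the topography is balanced by the buoyancy of the root, ρ_c h = (ρ_m − ρ_c) r.
r = h · ρ_c / (ρ_m − ρ_c) = 2.24 km × 2840 / (3390 − 2840) = 11.6 km.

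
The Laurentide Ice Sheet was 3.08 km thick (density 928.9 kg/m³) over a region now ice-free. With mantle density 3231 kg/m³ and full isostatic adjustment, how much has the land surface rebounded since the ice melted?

Removing the load lets mantle flow back in; uplift u satisfies ρ_ice t = ρ_m u.
u = t ρ_ice/ρ_m = 3.08 km × 928.9/3231 = 0.885 km.

0.885 km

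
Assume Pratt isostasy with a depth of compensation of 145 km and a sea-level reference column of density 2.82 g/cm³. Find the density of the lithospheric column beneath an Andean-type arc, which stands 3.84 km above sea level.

2.75 g/cm³

Pratt balance: ρ_ref D = ρ (D + h).
ρ = ρ_ref D/(D + h) = 2.82 × 145 km/(145 km + 3.84 km) = 2.75 g/cm³.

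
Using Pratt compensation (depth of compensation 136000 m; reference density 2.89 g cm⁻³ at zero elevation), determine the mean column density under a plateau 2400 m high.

2.84 g cm⁻³

Pratt balance: ρ_ref D = ρ (D + h).
ρ = ρ_ref D/(D + h) = 2.89 × 136000 m/(136000 m + 2400 m) = 2.84 g cm⁻³.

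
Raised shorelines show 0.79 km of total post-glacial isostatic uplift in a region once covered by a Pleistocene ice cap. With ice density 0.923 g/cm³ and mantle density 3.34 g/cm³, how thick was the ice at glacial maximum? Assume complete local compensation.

u = t ρ_ice/ρ_m → t = u ρ_m/ρ_ice = 0.79 km × 3.34/0.923 = 2.86 km.

2.86 km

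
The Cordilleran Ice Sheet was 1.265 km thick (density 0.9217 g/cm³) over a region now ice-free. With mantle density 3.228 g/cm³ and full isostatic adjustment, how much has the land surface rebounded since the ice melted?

0.361 km

Removing the load lets mantle flow back in; uplift u satisfies ρ_ice t = ρ_m u.
u = t ρ_ice/ρ_m = 1.265 km × 0.9217/3.228 = 0.361 km.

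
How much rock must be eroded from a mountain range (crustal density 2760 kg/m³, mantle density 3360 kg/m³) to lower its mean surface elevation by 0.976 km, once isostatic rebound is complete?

5.47 km

Net drop Δ = e − u = e − e ρ_c/ρ_m = e (ρ_m − ρ_c)/ρ_m.
e = Δ ρ_m/(ρ_m − ρ_c) = 0.976 km × 3360/600 = 5.47 km.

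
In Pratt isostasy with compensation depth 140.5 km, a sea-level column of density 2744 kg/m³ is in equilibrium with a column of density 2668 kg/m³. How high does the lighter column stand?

ρ_ref D = ρ (D + h) → h = D (ρ_ref − ρ)/ρ.
h = 140.5 km × (2744 − 2668)/2668 = 4 km.

4 km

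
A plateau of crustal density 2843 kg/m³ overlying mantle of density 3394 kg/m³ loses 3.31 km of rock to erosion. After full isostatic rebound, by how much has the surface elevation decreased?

0.537 km

Rebound u = e ρ_c/ρ_m = 3.31 km × 2843/3394 = 2.773 km.
Net surface drop = e − u = 3.31 km − 2.773 km = e (ρ_m − ρ_c)/ρ_m = 0.537 km.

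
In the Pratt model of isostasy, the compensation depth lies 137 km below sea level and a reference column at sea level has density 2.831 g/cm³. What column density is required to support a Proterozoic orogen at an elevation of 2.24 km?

2.79 g/cm³

Pratt balance: ρ_ref D = ρ (D + h).
ρ = ρ_ref D/(D + h) = 2.831 × 137 km/(137 km + 2.24 km) = 2.79 g/cm³.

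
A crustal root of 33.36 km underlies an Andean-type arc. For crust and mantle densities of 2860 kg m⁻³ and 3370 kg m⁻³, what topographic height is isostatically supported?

5.95 km

For local isostatic compensation: ρ_c h = (ρ_m − ρ_c) r.
h = r (ρ_m − ρ_c) / ρ_c = 33.36 km × (3370 − 2860) / 2860 = 5.95 km.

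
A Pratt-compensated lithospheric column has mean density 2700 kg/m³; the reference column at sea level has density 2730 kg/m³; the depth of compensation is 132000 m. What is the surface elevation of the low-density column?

1470 m

ρ_ref D = ρ (D + h) → h = D (ρ_ref − ρ)/ρ.
h = 132000 m × (2730 − 2700)/2700 = 1470 m.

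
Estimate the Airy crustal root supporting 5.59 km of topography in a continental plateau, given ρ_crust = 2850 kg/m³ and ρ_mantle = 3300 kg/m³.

Balancing pressure at the compensation depth: the weight of the topography is balanced by the buoyancy of the root, ρ_c h = (ρ_m − ρ_c) r.
r = h · ρ_c / (ρ_m − ρ_c) = 5.59 km × 2850 / (3300 − 2850) = 35.4 km.

35.4 km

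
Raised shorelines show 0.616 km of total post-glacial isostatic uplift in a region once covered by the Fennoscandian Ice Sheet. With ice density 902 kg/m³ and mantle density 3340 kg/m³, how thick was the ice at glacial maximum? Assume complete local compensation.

u = t ρ_ice/ρ_m → t = u ρ_m/ρ_ice = 0.616 km × 3340/902 = 2.28 km.

2.28 km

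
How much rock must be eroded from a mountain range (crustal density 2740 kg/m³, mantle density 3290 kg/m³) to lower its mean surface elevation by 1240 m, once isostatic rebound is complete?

Net drop Δ = e − u = e − e ρ_c/ρ_m = e (ρ_m − ρ_c)/ρ_m.
e = Δ ρ_m/(ρ_m − ρ_c) = 1240 m × 3290/550 = 7420 m.

7420 m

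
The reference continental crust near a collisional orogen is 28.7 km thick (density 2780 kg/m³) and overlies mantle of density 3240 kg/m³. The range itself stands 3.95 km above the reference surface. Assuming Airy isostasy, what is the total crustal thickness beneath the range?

Root depth r = h ρ_c / (ρ_m − ρ_c) = 3.95 km × 2780 / 460 = 23.87 km.
Total thickness = T + h + r = 28.7 km + 3.95 km + 23.87 km = 56.5 km.

56.5 km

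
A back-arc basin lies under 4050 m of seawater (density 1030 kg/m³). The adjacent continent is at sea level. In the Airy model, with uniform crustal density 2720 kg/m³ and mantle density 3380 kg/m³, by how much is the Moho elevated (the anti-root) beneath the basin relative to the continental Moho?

Balancing pressure at the compensation depth: replacing crust with seawater at the top is compensated by replacing crust with mantle at the base: d (ρ_c − ρ_w) = a (ρ_m − ρ_c).
a = d (ρ_c − ρ_w)/(ρ_m − ρ_c) = 4050 m × 1690/660 = 10400 m.

10400 m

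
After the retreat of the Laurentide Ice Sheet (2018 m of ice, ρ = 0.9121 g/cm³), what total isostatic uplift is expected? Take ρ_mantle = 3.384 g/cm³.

544 m

Removing the load lets mantle flow back in; uplift u satisfies ρ_ice t = ρ_m u.
u = t ρ_ice/ρ_m = 2018 m × 0.9121/3.384 = 544 m.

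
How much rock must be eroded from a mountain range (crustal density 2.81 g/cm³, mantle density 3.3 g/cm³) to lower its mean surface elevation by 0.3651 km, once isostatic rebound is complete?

2.46 km

Net drop Δ = e − u = e − e ρ_c/ρ_m = e (ρ_m − ρ_c)/ρ_m.
e = Δ ρ_m/(ρ_m − ρ_c) = 0.3651 km × 3.3/0.49 = 2.46 km.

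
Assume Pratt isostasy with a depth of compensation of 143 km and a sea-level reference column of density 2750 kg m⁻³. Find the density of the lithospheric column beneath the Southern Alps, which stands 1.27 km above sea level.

Pratt balance: ρ_ref D = ρ (D + h).
ρ = ρ_ref D/(D + h) = 2750 × 143 km/(143 km + 1.27 km) = 2730 kg m⁻³.

2730 kg m⁻³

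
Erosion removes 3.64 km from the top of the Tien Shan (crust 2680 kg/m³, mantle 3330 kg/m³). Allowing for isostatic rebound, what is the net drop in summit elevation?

Rebound u = e ρ_c/ρ_m = 3.64 km × 2680/3330 = 2.929 km.
Net surface drop = e − u = 3.64 km − 2.929 km = e (ρ_m − ρ_c)/ρ_m = 0.711 km.

0.711 km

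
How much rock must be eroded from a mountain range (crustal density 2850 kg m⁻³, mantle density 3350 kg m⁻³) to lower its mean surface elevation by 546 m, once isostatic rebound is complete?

Net drop Δ = e − u = e − e ρ_c/ρ_m = e (ρ_m − ρ_c)/ρ_m.
e = Δ ρ_m/(ρ_m − ρ_c) = 546 m × 3350/500 = 3660 m.

3660 m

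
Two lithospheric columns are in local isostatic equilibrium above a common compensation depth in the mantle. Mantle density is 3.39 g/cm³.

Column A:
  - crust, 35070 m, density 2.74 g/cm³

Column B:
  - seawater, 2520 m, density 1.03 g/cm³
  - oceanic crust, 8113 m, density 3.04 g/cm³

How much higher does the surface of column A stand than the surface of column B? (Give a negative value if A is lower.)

4130 m

For any compensation level in the mantle, the mantle terms cancel and isostasy reduces to e = (Σt_A − Σt_B) − (Σ(ρt)_A − Σ(ρt)_B) / ρ_m.
Σt_A = 35070 m; Σt_B = 10633 m; Σ(ρt)_A = 96091.8; Σ(ρt)_B = 27259.12 (in m·g/cm³).
e = (35070 − 10633) − (96091.8 − 27259.12) / 3.39 = 4130 m.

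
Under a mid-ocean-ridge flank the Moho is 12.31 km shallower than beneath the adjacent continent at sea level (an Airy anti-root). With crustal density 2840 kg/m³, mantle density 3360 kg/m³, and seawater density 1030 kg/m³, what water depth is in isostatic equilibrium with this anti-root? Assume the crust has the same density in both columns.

3.54 km

Replacing a thickness d of crust by seawater at the top must be balanced by replacing crust with mantle at the base: d (ρ_c − ρ_w) = a (ρ_m − ρ_c).
d = a (ρ_m − ρ_c)/(ρ_c − ρ_w) = 12.31 km × 520/1810 = 3.54 km.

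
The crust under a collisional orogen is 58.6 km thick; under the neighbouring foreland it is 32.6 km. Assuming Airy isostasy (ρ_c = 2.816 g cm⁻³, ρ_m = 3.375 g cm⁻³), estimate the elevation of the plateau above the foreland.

Excess crust Δ = 58.6 km − 32.6 km = 26 km, split between elevation h and root r with h + r = Δ.
Airy balance ρ_c h = (ρ_m − ρ_c) r gives r = h ρ_c/(ρ_m − ρ_c), so h (1 + ρ_c/(ρ_m − ρ_c)) = Δ, i.e. h = Δ (ρ_m − ρ_c)/ρ_m.
h = 26 km × 0.559/3.375 = 4.31 km.

4.31 km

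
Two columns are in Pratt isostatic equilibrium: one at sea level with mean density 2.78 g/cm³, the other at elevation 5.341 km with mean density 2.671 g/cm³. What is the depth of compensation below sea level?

ρ_ref D = ρ (D + h) → D (ρ_ref − ρ) = ρ h.
D = ρ h/(ρ_ref − ρ) = 2.671 × 5.341 km/(2.78 − 2.671) = 131 km.

131 km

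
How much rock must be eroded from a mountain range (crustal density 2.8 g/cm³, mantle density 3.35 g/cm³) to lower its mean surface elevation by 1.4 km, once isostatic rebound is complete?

Net drop Δ = e − u = e − e ρ_c/ρ_m = e (ρ_m − ρ_c)/ρ_m.
e = Δ ρ_m/(ρ_m − ρ_c) = 1.4 km × 3.35/0.55 = 8.53 km.

8.53 km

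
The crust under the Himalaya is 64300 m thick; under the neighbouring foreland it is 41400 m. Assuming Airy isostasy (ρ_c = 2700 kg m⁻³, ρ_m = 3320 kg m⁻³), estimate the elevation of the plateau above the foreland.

4280 m

Excess crust Δ = 64300 m − 41400 m = 22900 m, split between elevation h and root r with h + r = Δ.
Airy balance ρ_c h = (ρ_m − ρ_c) r gives r = h ρ_c/(ρ_m − ρ_c), so h (1 + ρ_c/(ρ_m − ρ_c)) = Δ, i.e. h = Δ (ρ_m − ρ_c)/ρ_m.
h = 22900 m × 620/3320 = 4280 m.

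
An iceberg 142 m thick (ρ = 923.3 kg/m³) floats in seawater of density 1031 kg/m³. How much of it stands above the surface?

14.8 m

Floating equilibrium: submerged depth d = t ρ_obj/ρ_fluid = 142 m × 923.3/1031 = 127.2 m.
Freeboard = t − d = 142 m − 127.2 m = 14.8 m.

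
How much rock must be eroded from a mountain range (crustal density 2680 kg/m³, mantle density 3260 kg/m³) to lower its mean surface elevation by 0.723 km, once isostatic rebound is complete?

Net drop Δ = e − u = e − e ρ_c/ρ_m = e (ρ_m − ρ_c)/ρ_m.
e = Δ ρ_m/(ρ_m − ρ_c) = 0.723 km × 3260/580 = 4.06 km.

4.06 km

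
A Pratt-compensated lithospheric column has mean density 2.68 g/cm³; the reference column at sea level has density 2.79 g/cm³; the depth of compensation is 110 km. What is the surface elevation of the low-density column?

4.51 km

ρ_ref D = ρ (D + h) → h = D (ρ_ref − ρ)/ρ.
h = 110 km × (2.79 − 2.68)/2.68 = 4.51 km.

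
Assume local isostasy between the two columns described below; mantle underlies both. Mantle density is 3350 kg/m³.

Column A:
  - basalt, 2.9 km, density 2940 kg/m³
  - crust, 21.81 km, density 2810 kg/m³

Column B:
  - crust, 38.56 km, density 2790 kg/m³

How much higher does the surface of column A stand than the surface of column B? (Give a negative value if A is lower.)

For any compensation level in the mantle, the mantle terms cancel and isostasy reduces to e = (Σt_A − Σt_B) − (Σ(ρt)_A − Σ(ρt)_B) / ρ_m.
Σt_A = 24.71 km; Σt_B = 38.56 km; Σ(ρt)_A = 69812.1; Σ(ρt)_B = 107582.4 (in km·kg/m³).
e = (24.71 − 38.56) − (69812.1 − 107582.4) / 3350 = −2.58 km.

−2.58 km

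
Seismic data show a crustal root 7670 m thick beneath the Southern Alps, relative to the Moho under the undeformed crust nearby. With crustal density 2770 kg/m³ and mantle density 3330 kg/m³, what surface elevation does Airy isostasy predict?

Balancing pressure at the compensation depth: ρ_c h = (ρ_m − ρ_c) r.
h = r (ρ_m − ρ_c) / ρ_c = 7670 m × (3330 − 2770) / 2770 = 1550 m.

1550 m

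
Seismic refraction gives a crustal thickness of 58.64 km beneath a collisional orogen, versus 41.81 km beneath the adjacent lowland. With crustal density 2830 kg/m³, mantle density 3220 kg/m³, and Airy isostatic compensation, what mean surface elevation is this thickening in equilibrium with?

2.04 km

Excess crust Δ = 58.64 km − 41.81 km = 16.83 km, split between elevation h and root r with h + r = Δ.
Airy balance ρ_c h = (ρ_m − ρ_c) r gives r = h ρ_c/(ρ_m − ρ_c), so h (1 + ρ_c/(ρ_m − ρ_c)) = Δ, i.e. h = Δ (ρ_m − ρ_c)/ρ_m.
h = 16.83 km × 390/3220 = 2.04 km.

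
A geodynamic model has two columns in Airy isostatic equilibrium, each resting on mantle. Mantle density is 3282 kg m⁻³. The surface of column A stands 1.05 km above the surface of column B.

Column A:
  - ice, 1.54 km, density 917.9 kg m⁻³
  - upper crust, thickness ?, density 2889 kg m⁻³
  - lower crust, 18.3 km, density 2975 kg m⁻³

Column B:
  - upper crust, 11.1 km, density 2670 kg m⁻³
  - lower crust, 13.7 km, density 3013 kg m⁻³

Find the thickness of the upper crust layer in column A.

Take the compensation level at the base of the deeper column (depth z_c below the surface of column A) and equate Σ ρ_i t_i down to z_c; mantle fills any gap and the z_c terms cancel.
Column A: 1.54×917.9 + x×2889 + 18.3×2975 + (z_c − 19.84 − x)×3282
Column B: 1.05×0 + 11.1×2670 + 13.7×3013 + (z_c − 1.05 − 24.8)×3282
The z_c×3282 term appears on both sides and cancels. Collect the known terms of each column as K = Σ(ρt)_known − 3282 × (depth of known layers): K_A = 55856.066 − 3282×19.84 = −9258.814; K_B = 70915.1 − 3282×(1.05 + 24.8) = −13924.6.
Balance: K_A − x×(3282 − 2889) = K_B, so x = (K_A − K_B)/(3282 − 2889) = 4665.79/393 = 11.9 km.

11.9 km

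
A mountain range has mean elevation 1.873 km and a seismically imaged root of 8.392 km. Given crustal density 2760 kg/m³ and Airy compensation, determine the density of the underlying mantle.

3380 kg/m³

Airy balance: ρ_c h = (ρ_m − ρ_c) r → ρ_m = ρ_c (1 + h/r).
ρ_m = 2760 × (1 + 1.873 km/8.392 km) = 3380 kg/m³.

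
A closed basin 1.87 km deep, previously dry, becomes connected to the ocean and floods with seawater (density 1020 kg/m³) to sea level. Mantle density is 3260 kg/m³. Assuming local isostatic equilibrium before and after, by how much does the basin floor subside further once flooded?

After flooding the water column is d + s deep. Its weight must equal the weight of mantle displaced by the extra subsidence s: (d + s) ρ_w = s ρ_m.
s = d ρ_w / (ρ_m − ρ_w) = 1.87 km × 1020/(3260 − 1020) = 0.852 km.

0.852 km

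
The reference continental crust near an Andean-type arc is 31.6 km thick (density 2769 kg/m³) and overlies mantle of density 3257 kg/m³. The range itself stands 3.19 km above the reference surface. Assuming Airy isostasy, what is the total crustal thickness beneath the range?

Root depth r = h ρ_c / (ρ_m − ρ_c) = 3.19 km × 2769 / 488 = 18.1 km.
Total thickness = T + h + r = 31.6 km + 3.19 km + 18.1 km = 52.9 km.

52.9 km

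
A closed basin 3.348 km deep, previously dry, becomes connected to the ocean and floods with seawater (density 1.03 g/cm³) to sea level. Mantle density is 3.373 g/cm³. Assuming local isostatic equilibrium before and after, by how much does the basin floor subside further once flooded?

After flooding the water column is d + s deep. Its weight must equal the weight of mantle displaced by the extra subsidence s: (d + s) ρ_w = s ρ_m.
s = d ρ_w / (ρ_m − ρ_w) = 3.348 km × 1.03/(3.373 − 1.03) = 1.47 km.

1.47 km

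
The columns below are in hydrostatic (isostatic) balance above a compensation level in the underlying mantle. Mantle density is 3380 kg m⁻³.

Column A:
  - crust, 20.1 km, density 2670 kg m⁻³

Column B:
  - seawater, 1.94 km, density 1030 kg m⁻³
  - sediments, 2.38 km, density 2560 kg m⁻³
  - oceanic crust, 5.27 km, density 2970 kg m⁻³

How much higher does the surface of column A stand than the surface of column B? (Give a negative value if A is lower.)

For any compensation level in the mantle, the mantle terms cancel and isostasy reduces to e = (Σt_A − Σt_B) − (Σ(ρt)_A − Σ(ρt)_B) / ρ_m.
Σt_A = 20.1 km; Σt_B = 9.59 km; Σ(ρt)_A = 53667; Σ(ρt)_B = 23742.9 (in km·kg m⁻³).
e = (20.1 − 9.59) − (53667 − 23742.9) / 3380 = 1.66 km.

1.66 km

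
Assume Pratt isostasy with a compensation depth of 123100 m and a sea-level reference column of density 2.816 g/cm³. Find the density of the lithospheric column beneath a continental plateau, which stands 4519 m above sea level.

Pratt balance: ρ_ref D = ρ (D + h).
ρ = ρ_ref D/(D + h) = 2.816 × 123100 m/(123100 m + 4519 m) = 2.72 g/cm³.

2.72 g/cm³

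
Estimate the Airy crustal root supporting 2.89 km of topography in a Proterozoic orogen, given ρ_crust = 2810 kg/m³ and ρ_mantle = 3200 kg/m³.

20.8 km

Balancing pressure at the compensation depth: the weight of the topography is balanced by the buoyancy of the root, ρ_c h = (ρ_m − ρ_c) r.
r = h · ρ_c / (ρ_m − ρ_c) = 2.89 km × 2810 / (3200 − 2810) = 20.8 km.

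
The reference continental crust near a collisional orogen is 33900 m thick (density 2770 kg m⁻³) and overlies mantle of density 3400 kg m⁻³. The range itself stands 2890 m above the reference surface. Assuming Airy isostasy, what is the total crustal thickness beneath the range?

Root depth r = h ρ_c / (ρ_m − ρ_c) = 2890 m × 2770 / 630 = 12710 m.
Total thickness = T + h + r = 33900 m + 2890 m + 12710 m = 49500 m.

49500 m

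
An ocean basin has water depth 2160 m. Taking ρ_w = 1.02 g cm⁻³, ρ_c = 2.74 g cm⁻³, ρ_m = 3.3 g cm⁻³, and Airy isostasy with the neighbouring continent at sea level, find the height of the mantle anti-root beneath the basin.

6630 m

For local isostatic compensation: replacing crust with seawater at the top is compensated by replacing crust with mantle at the base: d (ρ_c − ρ_w) = a (ρ_m − ρ_c).
a = d (ρ_c − ρ_w)/(ρ_m − ρ_c) = 2160 m × 1.72/0.56 = 6630 m.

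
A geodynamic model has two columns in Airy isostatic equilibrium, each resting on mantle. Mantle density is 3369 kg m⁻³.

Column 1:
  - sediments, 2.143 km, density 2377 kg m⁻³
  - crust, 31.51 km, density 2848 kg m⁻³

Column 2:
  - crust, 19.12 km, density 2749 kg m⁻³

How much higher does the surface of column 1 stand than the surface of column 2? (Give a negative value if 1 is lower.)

1.99 km

For any compensation level in the mantle, the mantle terms cancel and isostasy reduces to e = (Σt_1 − Σt_2) − (Σ(ρt)_1 − Σ(ρt)_2) / ρ_m.
Σt_1 = 33.653 km; Σt_2 = 19.12 km; Σ(ρt)_1 = 94834.391; Σ(ρt)_2 = 52560.88 (in km·kg m⁻³).
e = (33.653 − 19.12) − (94834.391 − 52560.88) / 3369 = 1.99 km.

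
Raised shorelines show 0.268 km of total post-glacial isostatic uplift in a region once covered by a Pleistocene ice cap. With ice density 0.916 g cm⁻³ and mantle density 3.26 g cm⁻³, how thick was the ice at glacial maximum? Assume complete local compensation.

0.954 km

u = t ρ_ice/ρ_m → t = u ρ_m/ρ_ice = 0.268 km × 3.26/0.916 = 0.954 km.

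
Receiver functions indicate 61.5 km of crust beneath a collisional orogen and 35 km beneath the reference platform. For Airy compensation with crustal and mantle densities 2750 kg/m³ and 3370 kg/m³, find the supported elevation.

Excess crust Δ = 61.5 km − 35 km = 26.5 km, split between elevation h and root r with h + r = Δ.
Airy balance ρ_c h = (ρ_m − ρ_c) r gives r = h ρ_c/(ρ_m − ρ_c), so h (1 + ρ_c/(ρ_m − ρ_c)) = Δ, i.e. h = Δ (ρ_m − ρ_c)/ρ_m.
h = 26.5 km × 620/3370 = 4.88 km.

4.88 km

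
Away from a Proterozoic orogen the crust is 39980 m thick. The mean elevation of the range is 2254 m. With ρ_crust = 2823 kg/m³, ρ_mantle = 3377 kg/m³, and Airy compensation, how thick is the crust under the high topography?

Root depth r = h ρ_c / (ρ_m − ρ_c) = 2254 m × 2823 / 554 = 11490 m.
Total thickness = T + h + r = 39980 m + 2254 m + 11490 m = 53700 m.

53700 m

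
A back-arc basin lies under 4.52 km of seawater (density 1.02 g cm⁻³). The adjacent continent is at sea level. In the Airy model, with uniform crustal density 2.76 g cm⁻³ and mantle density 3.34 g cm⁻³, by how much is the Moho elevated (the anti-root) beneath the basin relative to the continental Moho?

13.6 km

Isostatic balance requires: replacing crust with seawater at the top is compensated by replacing crust with mantle at the base: d (ρ_c − ρ_w) = a (ρ_m − ρ_c).
a = d (ρ_c − ρ_w)/(ρ_m − ρ_c) = 4.52 km × 1.74/0.58 = 13.6 km.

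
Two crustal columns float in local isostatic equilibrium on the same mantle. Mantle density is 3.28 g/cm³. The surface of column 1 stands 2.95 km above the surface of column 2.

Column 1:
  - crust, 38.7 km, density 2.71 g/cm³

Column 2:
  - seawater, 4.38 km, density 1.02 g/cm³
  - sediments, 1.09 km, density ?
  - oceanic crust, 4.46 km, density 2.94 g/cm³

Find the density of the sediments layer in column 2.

2.39 g/cm³

Take the compensation level at the base of the deeper column (depth z_c below the surface of column 1) and equate Σ ρ_i t_i down to z_c; mantle fills any gap and the z_c terms cancel.
Column 1: 38.7×2.71 + (z_c − 38.7)×3.28
Column 2: 2.95×0 + 4.38×1.02 + 1.09×ρ + 4.46×2.94 + (z_c − 2.95 − 9.93)×3.28
The z_c×3.28 term appears on both sides and cancels. Collect the known terms of each column as K = Σ(ρt)_known − 3.28 × (depth of known layers): K_1 = 104.877 − 3.28×38.7 = −22.059; K_2 = 17.58 − 3.28×(2.95 + 9.93) = −24.6664.
Balance: K_1 = K_2 + 1.09×ρ, so ρ = (K_1 − K_2)/1.09 = 2.6074/1.09 = 2.39 g/cm³.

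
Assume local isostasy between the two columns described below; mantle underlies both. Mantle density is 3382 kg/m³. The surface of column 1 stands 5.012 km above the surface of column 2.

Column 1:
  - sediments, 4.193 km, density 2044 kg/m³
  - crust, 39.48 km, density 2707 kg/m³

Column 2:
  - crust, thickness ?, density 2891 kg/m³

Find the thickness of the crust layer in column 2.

31.2 km

Take the compensation level at the base of the deeper column (depth z_c below the surface of column 1) and equate Σ ρ_i t_i down to z_c; mantle fills any gap and the z_c terms cancel.
Column 1: 4.193×2044 + 39.48×2707 + (z_c − 43.673)×3382
Column 2: 5.012×0 + x×2891 + (z_c − 5.012 − 0 − x)×3382
The z_c×3382 term appears on both sides and cancels. Collect the known terms of each column as K = Σ(ρt)_known − 3382 × (depth of known layers): K_1 = 115442.852 − 3382×43.673 = −32259.234; K_2 = 0 − 3382×(5.012 + 0) = −16950.584.
Balance: K_1 = K_2 − x×(3382 − 2891), so x = (K_2 − K_1)/(3382 − 2891) = 15308.6/491 = 31.2 km.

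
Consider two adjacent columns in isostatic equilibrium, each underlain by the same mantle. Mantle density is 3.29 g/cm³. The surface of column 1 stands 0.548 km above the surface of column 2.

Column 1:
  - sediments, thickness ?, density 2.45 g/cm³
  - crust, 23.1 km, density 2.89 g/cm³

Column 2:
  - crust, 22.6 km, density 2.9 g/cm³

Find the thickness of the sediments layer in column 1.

1.64 km

Take the compensation level at the base of the deeper column (depth z_c below the surface of column 1) and equate Σ ρ_i t_i down to z_c; mantle fills any gap and the z_c terms cancel.
Column 1: x×2.45 + 23.1×2.89 + (z_c − 23.1 − x)×3.29
Column 2: 0.548×0 + 22.6×2.9 + (z_c − 0.548 − 22.6)×3.29
The z_c×3.29 term appears on both sides and cancels. Collect the known terms of each column as K = Σ(ρt)_known − 3.29 × (depth of known layers): K_1 = 66.759 − 3.29×23.1 = −9.24; K_2 = 65.54 − 3.29×(0.548 + 22.6) = −10.61692.
Balance: K_1 − x×(3.29 − 2.45) = K_2, so x = (K_1 − K_2)/(3.29 − 2.45) = 1.37692/0.84 = 1.64 km.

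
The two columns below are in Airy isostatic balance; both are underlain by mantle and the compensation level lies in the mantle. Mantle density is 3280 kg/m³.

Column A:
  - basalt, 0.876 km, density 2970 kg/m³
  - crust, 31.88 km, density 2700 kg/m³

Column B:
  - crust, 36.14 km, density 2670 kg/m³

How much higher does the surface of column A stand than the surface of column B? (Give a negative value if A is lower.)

−1 km

For any compensation level in the mantle, the mantle terms cancel and isostasy reduces to e = (Σt_A − Σt_B) − (Σ(ρt)_A − Σ(ρt)_B) / ρ_m.
Σt_A = 32.756 km; Σt_B = 36.14 km; Σ(ρt)_A = 88677.72; Σ(ρt)_B = 96493.8 (in km·kg/m³).
e = (32.756 − 36.14) − (88677.72 − 96493.8) / 3280 = −1 km.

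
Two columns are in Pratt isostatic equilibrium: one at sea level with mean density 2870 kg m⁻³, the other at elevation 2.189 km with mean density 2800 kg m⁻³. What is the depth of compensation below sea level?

ρ_ref D = ρ (D + h) → D (ρ_ref − ρ) = ρ h.
D = ρ h/(ρ_ref − ρ) = 2800 × 2.189 km/(2870 − 2800) = 87.6 km.

87.6 km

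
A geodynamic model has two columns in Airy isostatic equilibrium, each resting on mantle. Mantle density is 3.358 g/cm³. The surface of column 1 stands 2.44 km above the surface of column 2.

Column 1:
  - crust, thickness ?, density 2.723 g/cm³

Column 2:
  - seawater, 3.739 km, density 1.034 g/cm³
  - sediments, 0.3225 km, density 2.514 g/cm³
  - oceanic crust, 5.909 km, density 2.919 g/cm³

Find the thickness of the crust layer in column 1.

31.1 km

Take the compensation level at the base of the deeper column (depth z_c below the surface of column 1) and equate Σ ρ_i t_i down to z_c; mantle fills any gap and the z_c terms cancel.
Column 1: x×2.723 + (z_c − 0 − x)×3.358
Column 2: 2.44×0 + 3.739×1.034 + 0.3225×2.514 + 5.909×2.919 + (z_c − 2.44 − 9.9705)×3.358
The z_c×3.358 term appears on both sides and cancels. Collect the known terms of each column as K = Σ(ρt)_known − 3.358 × (depth of known layers): K_1 = 0 − 3.358×0 = 0; K_2 = 21.925262 − 3.358×(2.44 + 9.9705) = −19.749197.
Balance: K_1 − x×(3.358 − 2.723) = K_2, so x = (K_1 − K_2)/(3.358 − 2.723) = 19.7492/0.635 = 31.1 km.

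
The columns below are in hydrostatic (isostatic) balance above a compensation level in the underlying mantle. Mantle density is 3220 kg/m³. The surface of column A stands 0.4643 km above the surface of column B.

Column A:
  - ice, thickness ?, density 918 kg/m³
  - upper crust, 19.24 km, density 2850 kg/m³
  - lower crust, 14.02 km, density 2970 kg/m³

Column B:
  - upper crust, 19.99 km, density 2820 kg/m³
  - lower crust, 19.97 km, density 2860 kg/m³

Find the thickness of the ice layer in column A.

Take the compensation level at the base of the deeper column (depth z_c below the surface of column A) and equate Σ ρ_i t_i down to z_c; mantle fills any gap and the z_c terms cancel.
Column A: x×918 + 19.24×2850 + 14.02×2970 + (z_c − 33.26 − x)×3220
Column B: 0.4643×0 + 19.99×2820 + 19.97×2860 + (z_c − 0.4643 − 39.96)×3220
The z_c×3220 term appears on both sides and cancels. Collect the known terms of each column as K = Σ(ρt)_known − 3220 × (depth of known layers): K_A = 96473.4 − 3220×33.26 = −10623.8; K_B = 113486 − 3220×(0.4643 + 39.96) = −16680.246.
Balance: K_A − x×(3220 − 918) = K_B, so x = (K_A − K_B)/(3220 − 918) = 6056.45/2302 = 2.63 km.

2.63 km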